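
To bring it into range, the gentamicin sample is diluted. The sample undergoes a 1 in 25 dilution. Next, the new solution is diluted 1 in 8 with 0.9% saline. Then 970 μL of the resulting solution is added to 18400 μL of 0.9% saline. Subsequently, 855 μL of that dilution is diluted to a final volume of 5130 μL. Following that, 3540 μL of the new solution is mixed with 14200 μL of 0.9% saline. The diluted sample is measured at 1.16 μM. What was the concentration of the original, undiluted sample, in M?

Overall dilution factor = 25 × 8 × 19.97 × 6 × 5.011 = 1.20 × 10⁵.
Original = 1.16 μM × 1.20 × 10⁵ = 1.39 × 10⁵ μM = 0.139 M.

0.139 M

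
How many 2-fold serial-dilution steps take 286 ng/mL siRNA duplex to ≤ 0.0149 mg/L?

Need 2ⁿ ≥ 19.2, so n ≥ log(19.2)/log(2) = 4.26.
Minimum whole steps: n = 5.

5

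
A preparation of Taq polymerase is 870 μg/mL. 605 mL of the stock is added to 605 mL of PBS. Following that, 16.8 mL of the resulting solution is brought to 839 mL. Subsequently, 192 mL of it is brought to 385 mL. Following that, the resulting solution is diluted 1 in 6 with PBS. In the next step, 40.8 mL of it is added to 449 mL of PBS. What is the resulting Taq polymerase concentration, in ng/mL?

60.3 ng/mL

Overall dilution factor = 2 × 49.94 × 2.005 × 6 × 12.00 = 1.44 × 10⁴.
870 μg/mL / 1.44 × 10⁴ = 0.0603 μg/mL = 60.3 ng/mL.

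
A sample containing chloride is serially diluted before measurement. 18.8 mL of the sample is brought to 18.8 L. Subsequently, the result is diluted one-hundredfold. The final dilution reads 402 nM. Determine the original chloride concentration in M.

Overall dilution factor = 1000 × 100 = 1.00 × 10⁵.
Original = 402 nM × 1.00 × 10⁵ = 4.02 × 10⁷ nM = 0.0402 M.

0.0402 M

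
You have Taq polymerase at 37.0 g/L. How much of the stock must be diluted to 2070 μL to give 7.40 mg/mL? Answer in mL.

0.414 mL

7.40 mg/mL = 7.40 g/L.
V₁ = C₂V₂/C₁ = 7.40 × 2070 / 37.0 = 414 μL = 0.414 mL.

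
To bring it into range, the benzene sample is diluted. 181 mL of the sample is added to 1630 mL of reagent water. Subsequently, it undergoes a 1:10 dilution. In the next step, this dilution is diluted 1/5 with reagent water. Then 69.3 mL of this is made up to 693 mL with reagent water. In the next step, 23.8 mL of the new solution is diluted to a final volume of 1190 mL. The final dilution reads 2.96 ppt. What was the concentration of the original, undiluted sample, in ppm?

0.740 ppm

Overall dilution factor = 10.01 × 10 × 5 × 10 × 50 = 2.50 × 10⁵.
Original = 2.96 ppt × 2.50 × 10⁵ = 7.40 × 10⁵ ppt = 0.740 ppm.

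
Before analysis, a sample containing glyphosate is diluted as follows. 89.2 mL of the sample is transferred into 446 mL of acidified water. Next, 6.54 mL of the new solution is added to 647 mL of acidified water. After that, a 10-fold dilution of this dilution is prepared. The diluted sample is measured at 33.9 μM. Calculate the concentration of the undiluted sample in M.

Overall dilution factor = 6 × 99.93 × 10 = 5996.
Original = 33.9 μM × 5996 = 2.03 × 10⁵ μM = 0.203 M.

0.203 M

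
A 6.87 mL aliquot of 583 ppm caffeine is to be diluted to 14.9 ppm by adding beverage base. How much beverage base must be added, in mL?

262 mL

V₂ = C₁V₁/C₂ = 583 × 6.87 / 14.9 = 269 mL.
Diluent to add = V₂ − V₁ = 269 − 6.87 = 262 mL.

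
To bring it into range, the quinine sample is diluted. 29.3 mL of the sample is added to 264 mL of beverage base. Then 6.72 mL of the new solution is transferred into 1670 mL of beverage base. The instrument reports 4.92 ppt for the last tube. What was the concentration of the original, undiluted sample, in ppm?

0.0123 ppm

Overall dilution factor = 10.01 × 249.5 = 2498.
Original = 4.92 ppt × 2498 = 1.23 × 10⁴ ppt = 0.0123 ppm.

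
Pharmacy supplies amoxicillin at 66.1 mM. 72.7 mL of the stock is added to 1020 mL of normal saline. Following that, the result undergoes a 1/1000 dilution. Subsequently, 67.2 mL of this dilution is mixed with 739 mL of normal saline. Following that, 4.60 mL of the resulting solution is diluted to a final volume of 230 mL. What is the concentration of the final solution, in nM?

Overall dilution factor = 15.03 × 1000 × 12.00 × 50 = 9.02 × 10⁶.
66.1 mM / 9.02 × 10⁶ = 7.33 × 10⁻⁶ mM = 7.33 nM.

7.33 nM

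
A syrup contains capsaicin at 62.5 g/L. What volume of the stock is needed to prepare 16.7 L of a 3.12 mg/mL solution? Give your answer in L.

0.834 L

3.12 mg/mL = 3.12 g/L.
V₁ = C₂V₂/C₁ = 3.12 × 16.7 / 62.5 = 0.834 L.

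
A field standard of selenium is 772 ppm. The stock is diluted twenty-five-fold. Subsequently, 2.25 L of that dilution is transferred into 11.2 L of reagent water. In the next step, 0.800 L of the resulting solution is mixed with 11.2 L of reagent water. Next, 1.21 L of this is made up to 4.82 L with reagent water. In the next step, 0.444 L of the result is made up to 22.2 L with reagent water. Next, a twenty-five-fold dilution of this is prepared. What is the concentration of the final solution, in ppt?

Overall dilution factor = 25 × 5.978 × 15 × 3.983 × 50 × 25 = 1.12 × 10⁷.
772 ppm / 1.12 × 10⁷ = 6.92 × 10⁻⁵ ppm = 69.2 ppt.

69.2 ppt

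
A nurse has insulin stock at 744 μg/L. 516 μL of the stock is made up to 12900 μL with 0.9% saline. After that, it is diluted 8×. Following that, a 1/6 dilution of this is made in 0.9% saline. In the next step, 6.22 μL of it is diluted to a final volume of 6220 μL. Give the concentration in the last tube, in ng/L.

0.620 ng/L

Overall dilution factor = 25 × 8 × 6 × 1000 = 1.20 × 10⁶.
744 μg/L / 1.20 × 10⁶ = 6.20 × 10⁻⁴ μg/L = 0.620 ng/L.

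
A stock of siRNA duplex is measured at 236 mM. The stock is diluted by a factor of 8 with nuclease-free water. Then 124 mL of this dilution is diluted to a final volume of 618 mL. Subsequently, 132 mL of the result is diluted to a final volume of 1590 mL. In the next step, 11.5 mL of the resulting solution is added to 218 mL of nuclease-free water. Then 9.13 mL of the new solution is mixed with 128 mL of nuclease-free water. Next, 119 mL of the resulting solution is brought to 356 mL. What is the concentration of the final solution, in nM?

548 nM

Overall dilution factor = 8 × 4.984 × 12.05 × 19.96 × 15.02 × 2.992 = 4.31 × 10⁵.
236 mM / 4.31 × 10⁵ = 5.48 × 10⁻⁴ mM = 548 nM.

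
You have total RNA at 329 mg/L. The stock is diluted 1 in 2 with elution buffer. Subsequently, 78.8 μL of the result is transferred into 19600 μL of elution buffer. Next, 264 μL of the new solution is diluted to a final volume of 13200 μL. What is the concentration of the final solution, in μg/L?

Overall dilution factor = 2 × 249.7 × 50 = 2.50 × 10⁴.
329 mg/L / 2.50 × 10⁴ = 0.0132 mg/L = 13.2 μg/L.

13.2 μg/L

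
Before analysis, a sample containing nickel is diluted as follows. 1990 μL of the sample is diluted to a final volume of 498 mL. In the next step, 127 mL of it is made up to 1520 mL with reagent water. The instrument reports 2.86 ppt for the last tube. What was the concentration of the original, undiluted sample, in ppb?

8.57 ppb

Overall dilution factor = 250.3 × 11.97 = 2995.
Original = 2.86 ppt × 2995 = 8566 ppt = 8.57 ppb.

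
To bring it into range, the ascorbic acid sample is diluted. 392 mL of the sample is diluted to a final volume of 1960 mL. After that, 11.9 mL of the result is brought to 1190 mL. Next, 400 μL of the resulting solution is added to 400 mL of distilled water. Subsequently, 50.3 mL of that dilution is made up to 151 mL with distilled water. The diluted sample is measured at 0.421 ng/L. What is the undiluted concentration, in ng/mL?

Overall dilution factor = 5 × 100 × 1001 × 3.002 = 1.50 × 10⁶.
Original = 0.421 ng/L × 1.50 × 10⁶ = 6.33 × 10⁵ ng/L = 633 ng/mL.

633 ng/mL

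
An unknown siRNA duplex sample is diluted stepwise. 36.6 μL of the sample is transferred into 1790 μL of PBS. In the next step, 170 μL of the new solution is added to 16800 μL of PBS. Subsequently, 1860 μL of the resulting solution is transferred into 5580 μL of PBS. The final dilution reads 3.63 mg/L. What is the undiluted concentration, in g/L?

72.3 g/L

Overall dilution factor = 49.91 × 99.82 × 4 = 1.99 × 10⁴.
Original = 3.63 mg/L × 1.99 × 10⁴ = 7.23 × 10⁴ mg/L = 72.3 g/L.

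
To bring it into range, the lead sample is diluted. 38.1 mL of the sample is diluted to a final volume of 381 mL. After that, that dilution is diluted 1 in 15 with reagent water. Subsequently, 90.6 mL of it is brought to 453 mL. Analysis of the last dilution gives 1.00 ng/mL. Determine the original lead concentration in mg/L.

0.750 mg/L

Overall dilution factor = 10 × 15 × 5 = 750.
Original = 1.00 ng/mL × 750 = 750 ng/mL = 0.750 mg/L.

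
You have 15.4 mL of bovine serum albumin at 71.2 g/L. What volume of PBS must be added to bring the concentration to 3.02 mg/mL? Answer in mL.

3.02 mg/mL = 3.02 g/L.
V₂ = C₁V₁/C₂ = 71.2 × 15.4 / 3.02 = 363 mL.
Diluent to add = V₂ − V₁ = 363 − 15.4 = 348 mL.

348 mL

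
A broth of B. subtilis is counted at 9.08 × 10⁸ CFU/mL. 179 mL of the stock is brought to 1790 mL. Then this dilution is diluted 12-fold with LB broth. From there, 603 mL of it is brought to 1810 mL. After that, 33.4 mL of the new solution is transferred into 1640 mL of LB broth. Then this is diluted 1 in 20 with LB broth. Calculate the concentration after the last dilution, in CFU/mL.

2520 CFU/mL

Overall dilution factor = 10 × 12 × 3.002 × 50.10 × 20 = 3.61 × 10⁵.
9.08 × 10⁸ CFU/mL / 3.61 × 10⁵ = 2520 CFU/mL.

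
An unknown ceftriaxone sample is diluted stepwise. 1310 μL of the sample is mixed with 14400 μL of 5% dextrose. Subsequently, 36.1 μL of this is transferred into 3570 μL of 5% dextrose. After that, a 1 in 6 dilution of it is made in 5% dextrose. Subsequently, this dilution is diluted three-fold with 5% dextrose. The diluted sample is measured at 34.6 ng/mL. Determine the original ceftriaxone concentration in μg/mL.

746 μg/mL

Overall dilution factor = 11.99 × 99.89 × 6 × 3 = 2.16 × 10⁴.
Original = 34.6 ng/mL × 2.16 × 10⁴ = 7.46 × 10⁵ ng/mL = 746 μg/mL.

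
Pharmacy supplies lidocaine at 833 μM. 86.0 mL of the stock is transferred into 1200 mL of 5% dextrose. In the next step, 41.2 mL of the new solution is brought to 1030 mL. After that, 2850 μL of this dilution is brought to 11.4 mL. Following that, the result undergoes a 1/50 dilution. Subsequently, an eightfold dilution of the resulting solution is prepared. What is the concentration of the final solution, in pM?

1390 pM

Overall dilution factor = 14.95 × 25 × 4 × 50 × 8 = 5.98 × 10⁵.
833 μM / 5.98 × 10⁵ = 1.39 × 10⁻³ μM = 1390 pM.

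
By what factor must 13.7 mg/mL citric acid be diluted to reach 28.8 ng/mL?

4.76 × 10⁵

Factor = C₀/C_target = 13.7 mg/mL / 28.8 ng/mL = 4.76 × 10⁵.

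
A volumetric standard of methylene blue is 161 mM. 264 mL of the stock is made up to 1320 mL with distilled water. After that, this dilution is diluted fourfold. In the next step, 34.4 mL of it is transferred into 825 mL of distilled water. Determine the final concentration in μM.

322 μM

Overall dilution factor = 5 × 4 × 24.98 = 500.
161 mM / 500 = 0.322 mM = 322 μM.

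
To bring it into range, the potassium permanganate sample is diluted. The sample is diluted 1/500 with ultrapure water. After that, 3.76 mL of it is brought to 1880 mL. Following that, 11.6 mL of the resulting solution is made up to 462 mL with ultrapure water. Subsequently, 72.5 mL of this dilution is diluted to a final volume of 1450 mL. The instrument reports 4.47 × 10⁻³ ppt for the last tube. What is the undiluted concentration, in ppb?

Overall dilution factor = 500 × 500 × 39.83 × 20 = 1.99 × 10⁸.
Original = 4.47 × 10⁻³ ppt × 1.99 × 10⁸ = 8.90 × 10⁵ ppt = 890 ppb.

890 ppb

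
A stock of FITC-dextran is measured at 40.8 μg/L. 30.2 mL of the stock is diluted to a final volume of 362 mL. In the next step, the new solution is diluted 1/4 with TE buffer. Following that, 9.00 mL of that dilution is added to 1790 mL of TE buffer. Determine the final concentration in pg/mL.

4.26 pg/mL

Overall dilution factor = 11.99 × 4 × 199.9 = 9584.
40.8 μg/L / 9584 = 4.26 × 10⁻³ μg/L = 4.26 pg/mL.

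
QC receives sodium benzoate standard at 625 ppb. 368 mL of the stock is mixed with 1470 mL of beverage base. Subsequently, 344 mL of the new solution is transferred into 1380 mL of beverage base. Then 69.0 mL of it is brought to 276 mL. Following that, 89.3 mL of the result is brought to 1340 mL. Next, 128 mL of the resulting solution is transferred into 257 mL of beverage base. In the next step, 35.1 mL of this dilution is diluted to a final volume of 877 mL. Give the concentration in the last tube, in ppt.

Overall dilution factor = 4.995 × 5.012 × 4 × 15.01 × 3.008 × 24.99 = 1.13 × 10⁵.
625 ppb / 1.13 × 10⁵ = 5.54 × 10⁻³ ppb = 5.54 ppt.

5.54 ppt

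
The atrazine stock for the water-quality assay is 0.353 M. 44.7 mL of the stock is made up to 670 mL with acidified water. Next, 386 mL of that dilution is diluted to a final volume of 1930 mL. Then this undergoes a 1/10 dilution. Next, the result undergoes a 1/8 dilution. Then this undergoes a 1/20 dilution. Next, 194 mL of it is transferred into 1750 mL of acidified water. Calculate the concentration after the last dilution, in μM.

Overall dilution factor = 14.99 × 5 × 10 × 8 × 20 × 10.02 = 1.20 × 10⁶.
0.353 M / 1.20 × 10⁶ = 2.94 × 10⁻⁷ M = 0.294 μM.

0.294 μM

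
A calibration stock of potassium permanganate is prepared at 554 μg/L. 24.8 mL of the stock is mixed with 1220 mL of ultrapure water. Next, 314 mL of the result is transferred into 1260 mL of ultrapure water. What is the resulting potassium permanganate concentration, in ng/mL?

2.20 ng/mL

Overall dilution factor = 50.19 × 5.013 = 252.
554 μg/L / 252 = 2.20 μg/L = 2.20 ng/mL.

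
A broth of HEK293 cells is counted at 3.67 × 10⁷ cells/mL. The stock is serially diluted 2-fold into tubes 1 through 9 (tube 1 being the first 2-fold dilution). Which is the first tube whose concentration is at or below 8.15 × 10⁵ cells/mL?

Tube n has concentration 3.67 × 10⁷ cells/mL / 2ⁿ.
Need 2ⁿ ≥ 3.67 × 10⁷ cells/mL / 8.15 × 10⁵ cells/mL = 45.0, so n ≥ 5.49.
First such tube: n = 6.

tube 6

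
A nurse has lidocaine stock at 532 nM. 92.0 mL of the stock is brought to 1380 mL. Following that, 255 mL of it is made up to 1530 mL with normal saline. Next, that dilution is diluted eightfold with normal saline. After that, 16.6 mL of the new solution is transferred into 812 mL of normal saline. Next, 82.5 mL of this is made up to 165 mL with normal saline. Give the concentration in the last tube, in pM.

7.40 pM

Overall dilution factor = 15 × 6 × 8 × 49.92 × 2 = 7.19 × 10⁴.
532 nM / 7.19 × 10⁴ = 7.40 × 10⁻³ nM = 7.40 pM.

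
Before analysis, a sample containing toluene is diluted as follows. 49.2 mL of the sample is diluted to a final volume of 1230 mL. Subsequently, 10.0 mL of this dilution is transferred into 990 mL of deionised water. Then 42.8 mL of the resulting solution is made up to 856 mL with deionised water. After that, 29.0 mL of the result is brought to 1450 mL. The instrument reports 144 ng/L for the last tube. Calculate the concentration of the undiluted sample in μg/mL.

Overall dilution factor = 25 × 100 × 20 × 50 = 2.50 × 10⁶.
Original = 144 ng/L × 2.50 × 10⁶ = 3.60 × 10⁸ ng/L = 360 μg/mL.

360 μg/mL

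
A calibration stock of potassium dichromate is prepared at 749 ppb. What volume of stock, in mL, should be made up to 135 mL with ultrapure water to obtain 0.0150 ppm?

0.0150 ppm = 15.0 ppb.
V₁ = C₂V₂/C₁ = 15.0 × 135 / 749 = 2.70 mL.

2.70 mL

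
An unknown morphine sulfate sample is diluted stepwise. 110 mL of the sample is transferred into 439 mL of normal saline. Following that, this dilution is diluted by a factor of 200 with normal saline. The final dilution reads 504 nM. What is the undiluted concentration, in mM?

0.503 mM

Overall dilution factor = 4.991 × 200 = 998.
Original = 504 nM × 998 = 5.03 × 10⁵ nM = 0.503 mM.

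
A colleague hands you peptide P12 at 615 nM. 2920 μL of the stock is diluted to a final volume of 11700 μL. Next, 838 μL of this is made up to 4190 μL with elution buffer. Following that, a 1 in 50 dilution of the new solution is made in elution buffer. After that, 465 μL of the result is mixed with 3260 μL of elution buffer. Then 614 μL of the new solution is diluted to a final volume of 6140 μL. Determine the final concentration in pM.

7.66 pM

Overall dilution factor = 4.007 × 5 × 50 × 8.011 × 10 = 8.02 × 10⁴.
615 nM / 8.02 × 10⁴ = 7.66 × 10⁻³ nM = 7.66 pM.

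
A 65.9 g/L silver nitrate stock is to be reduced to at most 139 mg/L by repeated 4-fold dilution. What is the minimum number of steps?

Need 4ⁿ ≥ 474, so n ≥ log(474)/log(4) = 4.44.
Minimum whole steps: n = 5.

5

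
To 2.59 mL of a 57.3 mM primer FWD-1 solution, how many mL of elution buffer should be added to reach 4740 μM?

28.7 mL

4740 μM = 4.74 mM.
V₂ = C₁V₁/C₂ = 57.3 × 2.59 / 4.74 = 31.3 mL.
Diluent to add = V₂ − V₁ = 31.3 − 2.59 = 28.7 mL.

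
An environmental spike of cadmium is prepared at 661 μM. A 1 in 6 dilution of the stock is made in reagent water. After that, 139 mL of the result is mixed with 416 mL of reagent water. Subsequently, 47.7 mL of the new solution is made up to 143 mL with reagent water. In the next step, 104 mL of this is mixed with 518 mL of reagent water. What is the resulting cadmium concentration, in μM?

Overall dilution factor = 6 × 3.993 × 2.998 × 5.981 = 430.
661 μM / 430 = 1.54 μM.

1.54 μM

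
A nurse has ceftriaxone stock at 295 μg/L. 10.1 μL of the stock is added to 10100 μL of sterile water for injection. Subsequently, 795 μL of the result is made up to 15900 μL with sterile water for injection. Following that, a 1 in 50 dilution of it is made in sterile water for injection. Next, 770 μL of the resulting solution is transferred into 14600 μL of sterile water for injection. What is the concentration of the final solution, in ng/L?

0.0148 ng/L

Overall dilution factor = 1001 × 20 × 50 × 19.96 = 2.00 × 10⁷.
295 μg/L / 2.00 × 10⁷ = 1.48 × 10⁻⁵ μg/L = 0.0148 ng/L.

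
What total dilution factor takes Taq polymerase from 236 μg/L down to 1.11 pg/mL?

Factor = C₀/C_target = 236 μg/L / 1.11 pg/mL = 2.13 × 10⁵.

2.13 × 10⁵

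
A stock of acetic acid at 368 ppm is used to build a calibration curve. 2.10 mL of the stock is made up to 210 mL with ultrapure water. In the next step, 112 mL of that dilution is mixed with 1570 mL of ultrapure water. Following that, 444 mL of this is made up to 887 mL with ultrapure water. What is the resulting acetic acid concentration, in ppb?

Overall dilution factor = 100 × 15.02 × 1.998 = 3000.
368 ppm / 3000 = 0.123 ppm = 123 ppb.

123 ppb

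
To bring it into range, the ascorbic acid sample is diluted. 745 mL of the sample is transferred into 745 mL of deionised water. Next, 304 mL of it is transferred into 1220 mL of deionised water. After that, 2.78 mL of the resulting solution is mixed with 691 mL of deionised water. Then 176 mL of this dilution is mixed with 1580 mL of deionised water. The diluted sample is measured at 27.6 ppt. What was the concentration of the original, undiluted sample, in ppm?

0.689 ppm

Overall dilution factor = 2 × 5.013 × 249.6 × 9.977 = 2.50 × 10⁴.
Original = 27.6 ppt × 2.50 × 10⁴ = 6.89 × 10⁵ ppt = 0.689 ppm.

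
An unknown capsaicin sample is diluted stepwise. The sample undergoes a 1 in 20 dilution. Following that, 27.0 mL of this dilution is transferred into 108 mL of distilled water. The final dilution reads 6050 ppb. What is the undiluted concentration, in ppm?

605 ppm

Overall dilution factor = 20 × 5 = 100.
Original = 6050 ppb × 100 = 6.05 × 10⁵ ppb = 605 ppm.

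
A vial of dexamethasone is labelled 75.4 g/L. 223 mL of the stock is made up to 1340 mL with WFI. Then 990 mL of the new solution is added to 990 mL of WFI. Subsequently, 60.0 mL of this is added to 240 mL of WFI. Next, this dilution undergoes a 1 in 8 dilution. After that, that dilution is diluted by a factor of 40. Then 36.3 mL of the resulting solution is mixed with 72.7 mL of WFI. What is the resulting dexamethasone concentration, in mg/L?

1.31 mg/L

Overall dilution factor = 6.009 × 2 × 5 × 8 × 40 × 3.003 = 5.77 × 10⁴.
75.4 g/L / 5.77 × 10⁴ = 1.31 × 10⁻³ g/L = 1.31 mg/L.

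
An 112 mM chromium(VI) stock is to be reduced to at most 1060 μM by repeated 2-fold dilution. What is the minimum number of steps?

7

Need 2ⁿ ≥ 106, so n ≥ log(106)/log(2) = 6.72.
Minimum whole steps: n = 7.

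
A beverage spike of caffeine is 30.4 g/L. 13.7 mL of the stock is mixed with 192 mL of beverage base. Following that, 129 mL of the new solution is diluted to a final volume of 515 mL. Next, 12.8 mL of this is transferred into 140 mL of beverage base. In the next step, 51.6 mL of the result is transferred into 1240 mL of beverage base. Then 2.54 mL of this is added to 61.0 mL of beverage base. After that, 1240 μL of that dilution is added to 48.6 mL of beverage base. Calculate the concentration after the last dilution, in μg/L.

Overall dilution factor = 15.01 × 3.992 × 11.94 × 25.03 × 25.02 × 40.19 = 1.80 × 10⁷.
30.4 g/L / 1.80 × 10⁷ = 1.69 × 10⁻⁶ g/L = 1.69 μg/L.

1.69 μg/L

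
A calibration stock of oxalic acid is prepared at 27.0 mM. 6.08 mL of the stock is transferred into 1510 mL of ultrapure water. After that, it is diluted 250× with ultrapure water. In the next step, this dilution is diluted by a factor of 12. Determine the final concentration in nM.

36.1 nM

Overall dilution factor = 249.4 × 250 × 12 = 7.48 × 10⁵.
27.0 mM / 7.48 × 10⁵ = 3.61 × 10⁻⁵ mM = 36.1 nM.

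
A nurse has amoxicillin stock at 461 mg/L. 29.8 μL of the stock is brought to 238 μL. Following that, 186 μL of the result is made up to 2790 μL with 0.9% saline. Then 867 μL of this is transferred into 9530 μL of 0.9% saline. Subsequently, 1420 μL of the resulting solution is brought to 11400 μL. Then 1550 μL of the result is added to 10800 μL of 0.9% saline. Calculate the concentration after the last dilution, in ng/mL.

5.02 ng/mL

Overall dilution factor = 7.987 × 15 × 11.99 × 8.028 × 7.968 = 9.19 × 10⁴.
461 mg/L / 9.19 × 10⁴ = 5.02 × 10⁻³ mg/L = 5.02 ng/mL.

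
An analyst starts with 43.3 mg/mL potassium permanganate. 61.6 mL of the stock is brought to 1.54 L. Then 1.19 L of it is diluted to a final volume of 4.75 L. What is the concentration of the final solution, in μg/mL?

Overall dilution factor = 25 × 3.992 = 99.8.
43.3 mg/mL / 99.8 = 0.434 mg/mL = 434 μg/mL.

434 μg/mL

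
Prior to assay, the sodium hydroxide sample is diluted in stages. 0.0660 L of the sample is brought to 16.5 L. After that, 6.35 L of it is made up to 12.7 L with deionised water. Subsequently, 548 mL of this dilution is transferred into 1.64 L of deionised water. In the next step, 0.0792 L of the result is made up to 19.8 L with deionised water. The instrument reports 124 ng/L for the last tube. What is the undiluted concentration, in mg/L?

61.9 mg/L

Overall dilution factor = 250 × 2 × 3.993 × 250 = 4.99 × 10⁵.
Original = 124 ng/L × 4.99 × 10⁵ = 6.19 × 10⁷ ng/L = 61.9 mg/L.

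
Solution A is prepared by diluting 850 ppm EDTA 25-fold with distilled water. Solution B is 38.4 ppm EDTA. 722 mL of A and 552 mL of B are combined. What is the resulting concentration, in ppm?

C_A = 850 ppm / 25 = 34.0 ppm.
C_mix = (C_A·V_A + C_B·V_B)/(V_A + V_B) = (34.0×722 + 38.4×552) / 1274 = 35.9 ppm.

35.9 ppm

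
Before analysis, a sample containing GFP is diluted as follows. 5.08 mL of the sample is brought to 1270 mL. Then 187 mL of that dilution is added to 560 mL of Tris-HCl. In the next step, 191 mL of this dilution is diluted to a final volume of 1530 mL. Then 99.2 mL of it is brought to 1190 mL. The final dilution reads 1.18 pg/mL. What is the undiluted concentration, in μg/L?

113 μg/L

Overall dilution factor = 250 × 3.995 × 8.010 × 12.00 = 9.60 × 10⁴.
Original = 1.18 pg/mL × 9.60 × 10⁴ = 1.13 × 10⁵ pg/mL = 113 μg/L.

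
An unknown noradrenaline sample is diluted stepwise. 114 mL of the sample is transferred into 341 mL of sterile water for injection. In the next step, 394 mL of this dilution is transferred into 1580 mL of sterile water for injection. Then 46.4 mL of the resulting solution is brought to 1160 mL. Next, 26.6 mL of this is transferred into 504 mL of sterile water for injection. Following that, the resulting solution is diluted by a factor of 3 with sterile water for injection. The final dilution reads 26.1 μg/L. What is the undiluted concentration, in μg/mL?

781 μg/mL

Overall dilution factor = 3.991 × 5.010 × 25 × 19.95 × 3 = 2.99 × 10⁴.
Original = 26.1 μg/L × 2.99 × 10⁴ = 7.81 × 10⁵ μg/L = 781 μg/mL.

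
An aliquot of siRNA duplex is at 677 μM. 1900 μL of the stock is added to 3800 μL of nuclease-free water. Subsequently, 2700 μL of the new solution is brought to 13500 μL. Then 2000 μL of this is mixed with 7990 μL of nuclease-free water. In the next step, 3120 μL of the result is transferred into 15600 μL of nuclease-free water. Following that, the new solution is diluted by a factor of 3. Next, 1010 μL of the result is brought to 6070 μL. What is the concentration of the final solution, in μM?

0.0835 μM

Overall dilution factor = 3 × 5 × 4.995 × 6 × 3 × 6.010 = 8105.
677 μM / 8105 = 0.0835 μM.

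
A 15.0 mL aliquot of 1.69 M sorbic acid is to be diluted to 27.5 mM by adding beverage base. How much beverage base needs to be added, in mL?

27.5 mM = 0.0275 M.
V₂ = C₁V₁/C₂ = 1.69 × 15.0 / 0.0275 = 922 mL.
Diluent to add = V₂ − V₁ = 922 − 15.0 = 907 mL.

907 mL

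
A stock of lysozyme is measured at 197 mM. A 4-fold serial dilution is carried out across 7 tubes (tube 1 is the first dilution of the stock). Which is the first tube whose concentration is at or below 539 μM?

tube 5

Tube n has concentration 197 mM / 4ⁿ.
Need 4ⁿ ≥ 197 mM / 539 μM = 365, so n ≥ 4.26.
First such tube: n = 5.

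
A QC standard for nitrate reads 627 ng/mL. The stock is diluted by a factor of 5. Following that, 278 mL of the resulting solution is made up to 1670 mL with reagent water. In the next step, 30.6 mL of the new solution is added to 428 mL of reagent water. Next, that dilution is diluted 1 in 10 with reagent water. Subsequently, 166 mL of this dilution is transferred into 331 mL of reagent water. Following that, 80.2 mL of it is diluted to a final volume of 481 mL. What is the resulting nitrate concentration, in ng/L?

7.76 ng/L

Overall dilution factor = 5 × 6.007 × 14.99 × 10 × 2.994 × 5.998 = 8.08 × 10⁴.
627 ng/mL / 8.08 × 10⁴ = 7.76 × 10⁻³ ng/mL = 7.76 ng/L.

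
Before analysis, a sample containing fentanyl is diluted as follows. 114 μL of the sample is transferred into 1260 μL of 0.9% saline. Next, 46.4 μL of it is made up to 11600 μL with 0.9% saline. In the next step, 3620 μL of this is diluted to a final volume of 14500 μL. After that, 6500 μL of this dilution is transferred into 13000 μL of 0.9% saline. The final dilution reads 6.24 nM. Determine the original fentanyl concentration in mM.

Overall dilution factor = 12.05 × 250 × 4.006 × 3 = 3.62 × 10⁴.
Original = 6.24 nM × 3.62 × 10⁴ = 2.26 × 10⁵ nM = 0.226 mM.

0.226 mM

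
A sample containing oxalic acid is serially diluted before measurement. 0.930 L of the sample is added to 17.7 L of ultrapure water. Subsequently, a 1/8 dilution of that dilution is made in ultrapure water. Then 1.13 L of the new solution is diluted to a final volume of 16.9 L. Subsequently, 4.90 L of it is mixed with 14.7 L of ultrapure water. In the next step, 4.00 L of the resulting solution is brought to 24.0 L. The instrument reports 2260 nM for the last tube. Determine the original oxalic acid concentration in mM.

130 mM

Overall dilution factor = 20.03 × 8 × 14.96 × 4 × 6 = 5.75 × 10⁴.
Original = 2260 nM × 5.75 × 10⁴ = 1.30 × 10⁸ nM = 130 mM.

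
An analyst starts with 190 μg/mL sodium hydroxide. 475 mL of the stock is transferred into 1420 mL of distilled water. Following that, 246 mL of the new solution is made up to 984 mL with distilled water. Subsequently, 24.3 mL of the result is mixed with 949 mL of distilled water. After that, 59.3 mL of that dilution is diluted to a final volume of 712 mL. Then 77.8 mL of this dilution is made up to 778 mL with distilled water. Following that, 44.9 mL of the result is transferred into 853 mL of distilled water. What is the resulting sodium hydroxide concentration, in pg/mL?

Overall dilution factor = 3.989 × 4 × 40.05 × 12.01 × 10 × 20.00 = 1.53 × 10⁶.
190 μg/mL / 1.53 × 10⁶ = 1.24 × 10⁻⁴ μg/mL = 124 pg/mL.

124 pg/mL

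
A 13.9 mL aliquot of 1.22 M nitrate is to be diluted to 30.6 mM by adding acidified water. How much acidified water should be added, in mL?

540 mL

30.6 mM = 0.0306 M.
V₂ = C₁V₁/C₂ = 1.22 × 13.9 / 0.0306 = 554 mL.
Diluent to add = V₂ − V₁ = 554 − 13.9 = 540 mL.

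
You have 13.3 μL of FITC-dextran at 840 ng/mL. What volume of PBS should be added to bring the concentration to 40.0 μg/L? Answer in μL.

40.0 μg/L = 40.0 ng/mL.
V₂ = C₁V₁/C₂ = 840 × 13.3 / 40.0 = 279 μL.
Diluent to add = V₂ − V₁ = 279 − 13.3 = 266 μL.

266 μL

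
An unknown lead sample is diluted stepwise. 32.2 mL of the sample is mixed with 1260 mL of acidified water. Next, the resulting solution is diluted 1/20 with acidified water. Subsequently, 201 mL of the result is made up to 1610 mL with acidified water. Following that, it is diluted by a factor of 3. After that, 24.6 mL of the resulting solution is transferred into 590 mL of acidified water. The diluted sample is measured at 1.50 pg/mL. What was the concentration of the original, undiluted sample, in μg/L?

Overall dilution factor = 40.13 × 20 × 8.010 × 3 × 24.98 = 4.82 × 10⁵.
Original = 1.50 pg/mL × 4.82 × 10⁵ = 7.23 × 10⁵ pg/mL = 723 μg/L.

723 μg/L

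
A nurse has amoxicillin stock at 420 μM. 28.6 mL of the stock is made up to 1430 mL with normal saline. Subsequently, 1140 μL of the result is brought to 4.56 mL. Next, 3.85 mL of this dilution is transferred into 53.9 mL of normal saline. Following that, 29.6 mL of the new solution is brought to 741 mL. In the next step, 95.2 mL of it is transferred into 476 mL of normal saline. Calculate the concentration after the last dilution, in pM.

932 pM

Overall dilution factor = 50 × 4 × 15 × 25.03 × 6 = 4.51 × 10⁵.
420 μM / 4.51 × 10⁵ = 9.32 × 10⁻⁴ μM = 932 pM.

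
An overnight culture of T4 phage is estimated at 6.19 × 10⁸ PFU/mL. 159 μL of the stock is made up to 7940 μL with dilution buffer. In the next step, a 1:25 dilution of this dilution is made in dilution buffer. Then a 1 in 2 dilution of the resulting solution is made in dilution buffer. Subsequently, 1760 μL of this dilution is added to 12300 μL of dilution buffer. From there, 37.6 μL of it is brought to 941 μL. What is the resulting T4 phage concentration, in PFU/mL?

1240 PFU/mL

Overall dilution factor = 49.94 × 25 × 2 × 7.989 × 25.03 = 4.99 × 10⁵.
6.19 × 10⁸ PFU/mL / 4.99 × 10⁵ = 1240 PFU/mL.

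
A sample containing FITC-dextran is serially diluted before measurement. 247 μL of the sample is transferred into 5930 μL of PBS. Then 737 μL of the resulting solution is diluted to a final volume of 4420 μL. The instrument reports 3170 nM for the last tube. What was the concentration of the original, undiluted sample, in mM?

Overall dilution factor = 25.01 × 5.997 = 150.
Original = 3170 nM × 150 = 4.75 × 10⁵ nM = 0.475 mM.

0.475 mM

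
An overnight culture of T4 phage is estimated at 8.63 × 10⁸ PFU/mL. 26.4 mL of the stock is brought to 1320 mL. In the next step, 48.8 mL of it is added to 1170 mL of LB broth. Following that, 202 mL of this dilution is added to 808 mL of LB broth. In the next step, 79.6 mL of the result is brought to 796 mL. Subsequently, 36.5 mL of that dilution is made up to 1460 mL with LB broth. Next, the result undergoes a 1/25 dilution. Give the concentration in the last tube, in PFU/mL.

13.8 PFU/mL

Overall dilution factor = 50 × 24.98 × 5 × 10 × 40 × 25 = 6.24 × 10⁷.
8.63 × 10⁸ PFU/mL / 6.24 × 10⁷ = 13.8 PFU/mL.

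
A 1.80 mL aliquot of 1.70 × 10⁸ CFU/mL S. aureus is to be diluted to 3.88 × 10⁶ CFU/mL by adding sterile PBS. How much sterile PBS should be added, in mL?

77.1 mL

V₂ = C₁V₁/C₂ = 1.70 × 10⁸ × 1.80 / 3.88 × 10⁶ = 78.9 mL.
Diluent to add = V₂ − V₁ = 78.9 − 1.80 = 77.1 mL.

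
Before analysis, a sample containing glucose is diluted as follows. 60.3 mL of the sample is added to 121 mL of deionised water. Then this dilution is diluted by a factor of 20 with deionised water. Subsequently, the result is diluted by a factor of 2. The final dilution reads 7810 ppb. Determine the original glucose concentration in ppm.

939 ppm

Overall dilution factor = 3.007 × 20 × 2 = 120.
Original = 7810 ppb × 120 = 9.39 × 10⁵ ppb = 939 ppm.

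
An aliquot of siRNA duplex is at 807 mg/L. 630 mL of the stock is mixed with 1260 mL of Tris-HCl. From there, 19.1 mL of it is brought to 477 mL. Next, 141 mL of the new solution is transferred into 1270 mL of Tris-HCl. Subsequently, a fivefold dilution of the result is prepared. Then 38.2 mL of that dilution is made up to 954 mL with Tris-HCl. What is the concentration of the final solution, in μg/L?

Overall dilution factor = 3 × 24.97 × 10.01 × 5 × 24.97 = 9.36 × 10⁴.
807 mg/L / 9.36 × 10⁴ = 8.62 × 10⁻³ mg/L = 8.62 μg/L.

8.62 μg/L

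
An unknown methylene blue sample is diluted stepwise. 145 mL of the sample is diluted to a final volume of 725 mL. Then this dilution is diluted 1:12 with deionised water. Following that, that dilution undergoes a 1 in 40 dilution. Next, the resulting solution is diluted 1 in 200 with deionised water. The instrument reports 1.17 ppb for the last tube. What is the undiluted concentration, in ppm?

562 ppm

Overall dilution factor = 5 × 12 × 40 × 200 = 4.80 × 10⁵.
Original = 1.17 ppb × 4.80 × 10⁵ = 5.62 × 10⁵ ppb = 562 ppm.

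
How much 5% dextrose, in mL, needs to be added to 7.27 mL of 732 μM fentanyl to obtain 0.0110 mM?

0.0110 mM = 11.0 μM.
V₂ = C₁V₁/C₂ = 732 × 7.27 / 11.0 = 484 mL.
Diluent to add = V₂ − V₁ = 484 − 7.27 = 477 mL.

477 mL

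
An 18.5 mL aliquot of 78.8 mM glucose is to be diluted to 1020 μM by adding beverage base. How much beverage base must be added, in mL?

1410 mL

1020 μM = 1.02 mM.
V₂ = C₁V₁/C₂ = 78.8 × 18.5 / 1.02 = 1429 mL.
Diluent to add = V₂ − V₁ = 1429 − 18.5 = 1410 mL.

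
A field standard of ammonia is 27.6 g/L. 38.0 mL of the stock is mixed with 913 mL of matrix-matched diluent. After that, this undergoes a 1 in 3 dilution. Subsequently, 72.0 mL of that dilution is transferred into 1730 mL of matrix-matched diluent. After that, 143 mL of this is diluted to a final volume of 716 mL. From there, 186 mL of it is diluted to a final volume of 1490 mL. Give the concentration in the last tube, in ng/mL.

366 ng/mL

Overall dilution factor = 25.03 × 3 × 25.03 × 5.007 × 8.011 = 7.54 × 10⁴.
27.6 g/L / 7.54 × 10⁴ = 3.66 × 10⁻⁴ g/L = 366 ng/mL.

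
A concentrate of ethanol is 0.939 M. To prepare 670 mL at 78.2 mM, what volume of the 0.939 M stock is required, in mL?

55.8 mL

78.2 mM = 0.0782 M.
V₁ = C₂V₂/C₁ = 0.0782 × 670 / 0.939 = 55.8 mL.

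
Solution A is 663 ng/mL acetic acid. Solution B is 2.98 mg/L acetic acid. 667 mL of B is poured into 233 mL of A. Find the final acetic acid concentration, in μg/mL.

2.38 μg/mL

C_B = 2.98 mg/L = 2980 ng/mL.
C_mix = (C_A·V_A + C_B·V_B)/(V_A + V_B) = (663×233 + 2980×667) / 900.0 = 2380 ng/mL = 2.38 μg/mL.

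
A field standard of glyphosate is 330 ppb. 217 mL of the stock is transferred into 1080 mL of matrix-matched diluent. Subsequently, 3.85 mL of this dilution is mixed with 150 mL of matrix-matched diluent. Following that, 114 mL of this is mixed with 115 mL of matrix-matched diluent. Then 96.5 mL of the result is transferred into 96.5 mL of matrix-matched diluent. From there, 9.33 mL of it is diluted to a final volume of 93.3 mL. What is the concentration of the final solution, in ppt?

Overall dilution factor = 5.977 × 39.96 × 2.009 × 2 × 10 = 9596.
330 ppb / 9596 = 0.0344 ppb = 34.4 ppt.

34.4 ppt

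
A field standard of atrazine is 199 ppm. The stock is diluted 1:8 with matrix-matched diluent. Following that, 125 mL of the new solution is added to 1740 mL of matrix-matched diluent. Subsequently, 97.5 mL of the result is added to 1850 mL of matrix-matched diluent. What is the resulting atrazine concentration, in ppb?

Overall dilution factor = 8 × 14.92 × 19.97 = 2384.
199 ppm / 2384 = 0.0835 ppm = 83.5 ppb.

83.5 ppb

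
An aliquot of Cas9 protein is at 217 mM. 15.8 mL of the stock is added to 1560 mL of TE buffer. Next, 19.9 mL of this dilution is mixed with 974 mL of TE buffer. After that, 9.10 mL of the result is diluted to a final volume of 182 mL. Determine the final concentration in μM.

2.18 μM

Overall dilution factor = 99.73 × 49.94 × 20 = 9.96 × 10⁴.
217 mM / 9.96 × 10⁴ = 2.18 × 10⁻³ mM = 2.18 μM.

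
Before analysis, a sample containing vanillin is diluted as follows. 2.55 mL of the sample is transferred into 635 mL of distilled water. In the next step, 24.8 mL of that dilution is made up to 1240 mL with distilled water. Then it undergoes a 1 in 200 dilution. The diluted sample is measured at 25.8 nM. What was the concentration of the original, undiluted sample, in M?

Overall dilution factor = 250.0 × 50 × 200 = 2.50 × 10⁶.
Original = 25.8 nM × 2.50 × 10⁶ = 6.45 × 10⁷ nM = 0.0645 M.

0.0645 M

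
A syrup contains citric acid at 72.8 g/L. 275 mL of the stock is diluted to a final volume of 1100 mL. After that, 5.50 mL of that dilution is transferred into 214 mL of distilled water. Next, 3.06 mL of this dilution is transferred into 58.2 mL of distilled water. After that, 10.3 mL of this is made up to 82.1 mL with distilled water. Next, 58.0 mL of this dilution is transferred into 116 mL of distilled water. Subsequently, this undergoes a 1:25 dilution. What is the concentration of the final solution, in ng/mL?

38.1 ng/mL

Overall dilution factor = 4 × 39.91 × 20.02 × 7.971 × 3 × 25 = 1.91 × 10⁶.
72.8 g/L / 1.91 × 10⁶ = 3.81 × 10⁻⁵ g/L = 38.1 ng/mL.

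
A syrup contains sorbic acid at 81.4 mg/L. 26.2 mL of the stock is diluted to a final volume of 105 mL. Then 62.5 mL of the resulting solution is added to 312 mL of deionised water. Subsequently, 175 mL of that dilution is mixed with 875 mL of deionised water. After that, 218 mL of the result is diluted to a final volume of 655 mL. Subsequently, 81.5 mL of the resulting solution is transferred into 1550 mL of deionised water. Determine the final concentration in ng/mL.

9.39 ng/mL

Overall dilution factor = 4.008 × 5.992 × 6 × 3.005 × 20.02 = 8666.
81.4 mg/L / 8666 = 9.39 × 10⁻³ mg/L = 9.39 ng/mL.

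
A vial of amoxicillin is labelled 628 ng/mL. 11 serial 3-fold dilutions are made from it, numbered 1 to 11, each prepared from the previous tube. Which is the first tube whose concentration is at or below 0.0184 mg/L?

tube 4

Tube n has concentration 628 ng/mL / 3ⁿ.
Need 3ⁿ ≥ 628 ng/mL / 0.0184 mg/L = 34.1, so n ≥ 3.21.
First such tube: n = 4.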